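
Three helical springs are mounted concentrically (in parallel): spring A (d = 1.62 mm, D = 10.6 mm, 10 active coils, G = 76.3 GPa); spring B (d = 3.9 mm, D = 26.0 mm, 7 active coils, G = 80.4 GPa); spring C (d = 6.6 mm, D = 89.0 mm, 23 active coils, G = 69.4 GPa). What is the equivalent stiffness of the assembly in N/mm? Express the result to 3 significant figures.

25.4 N/mm

k_A = Gd⁴/(8D³N_a) = (76.3×10³)(1.62⁴)/(8·10.6³·10) = 5.5154 N/mm
k_B = Gd⁴/(8D³N_a) = (80.4×10³)(3.9⁴)/(8·26.0³·7) = 18.898 N/mm
k_C = Gd⁴/(8D³N_a) = (69.4×10³)(6.6⁴)/(8·89.0³·23) = 1.0152 N/mm
Parallel: k_eq = 5.5154 + 18.898 + 1.0152 = 25.428 N/mm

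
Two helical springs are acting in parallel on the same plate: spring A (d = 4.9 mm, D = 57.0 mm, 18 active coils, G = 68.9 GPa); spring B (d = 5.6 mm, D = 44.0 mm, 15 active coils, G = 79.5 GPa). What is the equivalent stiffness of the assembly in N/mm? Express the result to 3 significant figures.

k_A = Gd⁴/(8D³N_a) = (68.9×10³)(4.9⁴)/(8·57.0³·18) = 1.4894 N/mm
k_B = Gd⁴/(8D³N_a) = (79.5×10³)(5.6⁴)/(8·44.0³·15) = 7.6486 N/mm
Parallel: k_eq = 1.4894 + 7.6486 = 9.138 N/mm

9.14 N/mm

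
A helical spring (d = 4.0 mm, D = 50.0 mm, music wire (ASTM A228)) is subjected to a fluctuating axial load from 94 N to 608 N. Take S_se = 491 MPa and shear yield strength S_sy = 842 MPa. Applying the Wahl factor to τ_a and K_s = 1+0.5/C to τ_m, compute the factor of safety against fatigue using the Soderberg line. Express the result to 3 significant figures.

C = D/d = 50.0/4.0 = 12.5000; K_W = (4C−1)/(4C−4)+0.615/C = 1.1144; K_s = 1+0.5/C = 1.0400
F_a = (F_max−F_min)/2 = 257 N; F_m = (F_max+F_min)/2 = 351 N
τ_a = K_W·8F_aD/(πd³) = 1.1144 × 511.29 = 569.79 MPa
τ_m = K_s·8F_mD/(πd³) = 1.0400 × 698.29 = 726.22 MPa
Soderberg: 1/n_f = τ_a/S_se + τ_m/S_sy = 569.79/491 + 726.22/842 = 1.16046 + 0.86250 = 2.023
n_f = 1/2.023 = 0.4943

0.494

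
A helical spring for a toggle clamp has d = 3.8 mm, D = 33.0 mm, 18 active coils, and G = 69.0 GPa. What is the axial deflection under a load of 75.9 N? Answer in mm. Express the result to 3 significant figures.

k = Gd⁴/(8D³N_a) = (69.0×10³)(3.8⁴)/(8·33.0³·18) = 2.7802 N/mm
δ = F/k = 75.9 / 2.7802 = 27.3 mm

27.3 mm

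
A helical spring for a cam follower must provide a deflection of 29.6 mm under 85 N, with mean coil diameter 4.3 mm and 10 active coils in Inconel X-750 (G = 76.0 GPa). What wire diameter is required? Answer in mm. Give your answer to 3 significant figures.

Required rate k = F/δ = 85/29.6 = 2.8716 N/mm
d = (8D³N_a·k / G)^(1/4) = (8·4.3³·10·2.8716 / (76.0×10³))^0.25
  = (0.24033)^0.25 = 0.7002 mm

0.700 mm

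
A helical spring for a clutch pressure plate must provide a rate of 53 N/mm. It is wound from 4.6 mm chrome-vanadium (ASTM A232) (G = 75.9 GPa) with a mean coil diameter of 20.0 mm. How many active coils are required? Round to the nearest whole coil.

10

N_a = Gd⁴/(8D³k) = (75.9×10³ × 4.6⁴)/(8 × 20.0³ × 53)
    = 3.39839e+07 / 3.392e+06 = 10.02 → 10 coils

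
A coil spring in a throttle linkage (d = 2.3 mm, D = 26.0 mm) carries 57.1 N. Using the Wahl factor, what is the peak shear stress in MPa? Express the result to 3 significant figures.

350 MPa

Spring index C = D/d = 26.0/2.3 = 11.3043
K_W = (4C−1)/(4C−4) + 0.615/C = 44.217/41.217 + 0.0544 = 1.1272
τ₀ = 8FD/(πd³) = 8·57.1·26.0/(π·2.3³) = 11876.8/38.224 = 310.72 MPa
τ_max = K·τ₀ = 1.1272 × 310.72 = 350.24 MPa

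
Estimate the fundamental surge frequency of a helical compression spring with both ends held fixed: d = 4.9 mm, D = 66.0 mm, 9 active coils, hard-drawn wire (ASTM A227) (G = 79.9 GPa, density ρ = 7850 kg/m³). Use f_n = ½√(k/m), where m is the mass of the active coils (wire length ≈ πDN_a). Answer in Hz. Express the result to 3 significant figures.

44.9 Hz

k = Gd⁴/(8D³N_a) = (79.9×10³)(4.9⁴)/(8·66.0³·9) = 2.2252 N/mm = 2225.2 N/m
Wire length L = πDN_a = π·66.0·9 = 1866.1 mm
m = ρ·(πd²/4)·L = 7850 × 18.857×10⁻⁶ m² × 1.8661 m = 0.27624 kg
f_n = ½√(k/m) = 0.5·√(2225.2/0.27624) = 0.5·√(8055.2) = 44.876 Hz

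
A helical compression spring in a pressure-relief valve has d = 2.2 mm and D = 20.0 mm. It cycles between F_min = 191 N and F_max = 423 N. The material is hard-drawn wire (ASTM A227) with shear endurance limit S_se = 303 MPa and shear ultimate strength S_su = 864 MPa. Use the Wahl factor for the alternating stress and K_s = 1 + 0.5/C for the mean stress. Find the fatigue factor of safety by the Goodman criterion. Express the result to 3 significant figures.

C = D/d = 20.0/2.2 = 9.0909; K_W = (4C−1)/(4C−4)+0.615/C = 1.1603; K_s = 1+0.5/C = 1.0550
F_a = (F_max−F_min)/2 = 116 N; F_m = (F_max+F_min)/2 = 307 N
τ_a = K_W·8F_aD/(πd³) = 1.1603 × 554.83 = 643.8 MPa
τ_m = K_s·8F_mD/(πd³) = 1.0550 × 1468.4 = 1549.1 MPa
Goodman: 1/n_f = τ_a/S_se + τ_m/S_su = 643.8/303 + 1549.1/864 = 2.12474 + 1.79300 = 3.9177
n_f = 1/3.9177 = 0.2552

0.255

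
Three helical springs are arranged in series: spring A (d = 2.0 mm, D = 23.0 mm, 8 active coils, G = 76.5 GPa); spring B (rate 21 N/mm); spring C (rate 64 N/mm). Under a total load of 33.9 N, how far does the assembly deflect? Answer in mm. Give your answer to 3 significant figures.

k_A = Gd⁴/(8D³N_a) = (76.5×10³)(2.0⁴)/(8·23.0³·8) = 1.5719 N/mm
Series: 1/k_eq = 1/1.5719 + 1/21 + 1/64 = 0.69943; k_eq = 1.4297 N/mm
δ = F/k_eq = 33.9/1.4297 = 23.711 mm

23.7 mm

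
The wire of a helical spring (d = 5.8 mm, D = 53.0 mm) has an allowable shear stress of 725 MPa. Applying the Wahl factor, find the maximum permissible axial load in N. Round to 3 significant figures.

C = D/d = 53.0/5.8 = 9.1379
K_W = (4C−1)/(4C−4) + 0.615/C = 35.552/32.552 + 0.0673 = 1.1595
τ_max = K·8FD/(πd³) → F_max = τ_allow·πd³/(8DK)
F_max = 725·π·5.8³/(8·53.0·1.1595) = 4.444e+05/491.61 = 903.96 N

904 N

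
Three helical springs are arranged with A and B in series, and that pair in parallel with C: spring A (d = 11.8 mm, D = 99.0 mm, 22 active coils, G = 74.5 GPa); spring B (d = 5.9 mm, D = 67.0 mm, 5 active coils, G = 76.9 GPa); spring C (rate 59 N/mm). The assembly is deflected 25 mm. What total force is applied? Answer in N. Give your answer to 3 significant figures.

k_A = Gd⁴/(8D³N_a) = (74.5×10³)(11.8⁴)/(8·99.0³·22) = 8.458 N/mm
k_B = Gd⁴/(8D³N_a) = (76.9×10³)(5.9⁴)/(8·67.0³·5) = 7.7455 N/mm
Springs A,B series: k_AB = 1/(1/8.458+1/7.7455) = 4.043 N/mm; parallel with C: k_eq = 4.043+59 = 63.043 N/mm
F = k_eq·δ = 63.043·25 = 1576.1 N

1580 N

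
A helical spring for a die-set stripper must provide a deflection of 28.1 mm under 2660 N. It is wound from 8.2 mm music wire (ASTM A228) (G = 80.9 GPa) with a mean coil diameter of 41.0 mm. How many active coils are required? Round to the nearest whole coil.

7

Required rate k = F/δ = 2660/28.1 = 94.662 N/mm
N_a = Gd⁴/(8D³k) = (80.9×10³ × 8.2⁴)/(8 × 41.0³ × 94.662)
    = 3.65767e+08 / 5.21936e+07 = 7.008 → 7 coils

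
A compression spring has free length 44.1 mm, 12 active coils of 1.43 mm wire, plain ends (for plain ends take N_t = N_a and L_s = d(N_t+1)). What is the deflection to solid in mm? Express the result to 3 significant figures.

N_t = 12; L_s = 1.43·13 = 18.59 mm
δ_solid = L₀ − L_s = 44.1 − 18.59 = 25.51 mm

25.5 mm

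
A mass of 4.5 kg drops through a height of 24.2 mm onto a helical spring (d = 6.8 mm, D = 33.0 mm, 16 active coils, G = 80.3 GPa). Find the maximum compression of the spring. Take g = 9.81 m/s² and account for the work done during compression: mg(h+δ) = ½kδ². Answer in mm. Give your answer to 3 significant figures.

8.84 mm

k = Gd⁴/(8D³N_a) = (80.3×10³)(6.8⁴)/(8·33.0³·16) = 37.325 N/mm
W = mg = 4.5 × 9.81 = 44.145 N
½kδ² − Wδ − Wh = 0 → δ = (W + √(W² + 2kWh))/k
δ = (44.145 + √(1948.8 + 79749.2))/37.325 = (44.145 + 285.83)/37.325 = 8.8406 mm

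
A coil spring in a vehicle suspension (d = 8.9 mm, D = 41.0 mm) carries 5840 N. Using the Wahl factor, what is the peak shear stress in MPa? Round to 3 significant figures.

1160 MPa

Spring index C = D/d = 41.0/8.9 = 4.6067
K_W = (4C−1)/(4C−4) + 0.615/C = 17.427/14.427 + 0.1335 = 1.3414
τ₀ = 8FD/(πd³) = 8·5840·41.0/(π·8.9³) = 1.91552e+06/2214.7 = 864.9 MPa
τ_max = K·τ₀ = 1.3414 × 864.9 = 1160.2 MPa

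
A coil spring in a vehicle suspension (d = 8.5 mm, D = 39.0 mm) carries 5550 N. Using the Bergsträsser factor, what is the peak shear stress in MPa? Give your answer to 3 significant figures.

1190 MPa

Spring index C = D/d = 39.0/8.5 = 4.5882
K_B = (4C+2)/(4C−3) = 20.353/15.353 = 1.3257
τ₀ = 8FD/(πd³) = 8·5550·39.0/(π·8.5³) = 1.7316e+06/1929.3 = 897.51 MPa
τ_max = K·τ₀ = 1.3257 × 897.51 = 1189.8 MPa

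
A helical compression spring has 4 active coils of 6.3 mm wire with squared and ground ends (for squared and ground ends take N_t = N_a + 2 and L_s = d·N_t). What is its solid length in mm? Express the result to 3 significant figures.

37.8 mm

squared and ground ends: N_t = N_a + 2 = 4 + 2 = 6
L_s = d·N_t = 6.3 × 6 = 37.8 mm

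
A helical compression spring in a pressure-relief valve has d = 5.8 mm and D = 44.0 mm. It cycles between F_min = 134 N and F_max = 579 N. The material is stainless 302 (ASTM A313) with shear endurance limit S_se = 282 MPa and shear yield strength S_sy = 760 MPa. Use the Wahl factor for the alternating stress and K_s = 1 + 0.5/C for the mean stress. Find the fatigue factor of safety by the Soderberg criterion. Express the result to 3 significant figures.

C = D/d = 44.0/5.8 = 7.5862; K_W = (4C−1)/(4C−4)+0.615/C = 1.1949; K_s = 1+0.5/C = 1.0659
F_a = (F_max−F_min)/2 = 222.5 N; F_m = (F_max+F_min)/2 = 356.5 N
τ_a = K_W·8F_aD/(πd³) = 1.1949 × 127.77 = 152.68 MPa
τ_m = K_s·8F_mD/(πd³) = 1.0659 × 204.72 = 218.22 MPa
Soderberg: 1/n_f = τ_a/S_se + τ_m/S_sy = 152.68/282 + 218.22/760 = 0.54142 + 0.28713 = 0.82855
n_f = 1/0.82855 = 1.207

1.21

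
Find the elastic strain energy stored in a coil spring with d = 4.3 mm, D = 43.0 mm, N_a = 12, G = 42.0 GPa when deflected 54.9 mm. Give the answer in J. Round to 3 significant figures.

2.84 J

k = Gd⁴/(8D³N_a) = (42.0×10³)(4.3⁴)/(8·43.0³·12) = 1.8812 N/mm
U = ½kδ² = 0.5 × 1.8812 × 54.9² = 2835.1 N·mm = 2.8351 J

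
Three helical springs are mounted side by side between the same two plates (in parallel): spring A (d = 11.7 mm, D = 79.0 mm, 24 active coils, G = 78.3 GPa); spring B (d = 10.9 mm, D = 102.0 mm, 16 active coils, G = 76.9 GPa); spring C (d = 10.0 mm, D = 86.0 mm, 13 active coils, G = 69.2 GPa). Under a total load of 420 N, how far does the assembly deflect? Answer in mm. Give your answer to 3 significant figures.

12.4 mm

k_A = Gd⁴/(8D³N_a) = (78.3×10³)(11.7⁴)/(8·79.0³·24) = 15.5 N/mm
k_B = Gd⁴/(8D³N_a) = (76.9×10³)(10.9⁴)/(8·102.0³·16) = 7.9914 N/mm
k_C = Gd⁴/(8D³N_a) = (69.2×10³)(10.0⁴)/(8·86.0³·13) = 10.461 N/mm
Parallel: k_eq = 15.5 + 7.9914 + 10.461 = 33.952 N/mm
δ = F/k_eq = 420/33.952 = 12.37 mm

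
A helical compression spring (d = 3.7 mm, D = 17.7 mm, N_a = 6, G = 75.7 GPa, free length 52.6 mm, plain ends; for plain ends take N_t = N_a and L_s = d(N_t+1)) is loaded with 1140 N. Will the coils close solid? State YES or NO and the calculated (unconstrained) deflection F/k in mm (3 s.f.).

k = Gd⁴/(8D³N_a) = (75.7×10³)(3.7⁴)/(8·17.7³·6) = 53.302 N/mm
N_t = 6; L_s = 3.7·7 = 25.9 mm; δ_solid = L₀ − L_s = 52.6 − 25.9 = 26.7 mm
δ = F/k = 1140/53.302 = 21.388 mm
δ < δ_solid → spring does not go solid

NO, δ = 21.4 mm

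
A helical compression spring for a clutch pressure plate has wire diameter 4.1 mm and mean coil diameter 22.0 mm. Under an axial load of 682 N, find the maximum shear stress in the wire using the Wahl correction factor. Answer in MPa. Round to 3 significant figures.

713 MPa

Spring index C = D/d = 22.0/4.1 = 5.3659
K_W = (4C−1)/(4C−4) + 0.615/C = 20.463/17.463 + 0.1146 = 1.2864
τ₀ = 8FD/(πd³) = 8·682·22.0/(π·4.1³) = 120032/216.52 = 554.36 MPa
τ_max = K·τ₀ = 1.2864 × 554.36 = 713.14 MPa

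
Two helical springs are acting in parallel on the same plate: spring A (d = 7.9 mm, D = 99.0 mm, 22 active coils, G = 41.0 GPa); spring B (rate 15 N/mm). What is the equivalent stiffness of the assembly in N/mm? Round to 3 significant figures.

15.9 N/mm

k_A = Gd⁴/(8D³N_a) = (41.0×10³)(7.9⁴)/(8·99.0³·22) = 0.93513 N/mm
Parallel: k_eq = 0.93513 + 15 = 15.935 N/mm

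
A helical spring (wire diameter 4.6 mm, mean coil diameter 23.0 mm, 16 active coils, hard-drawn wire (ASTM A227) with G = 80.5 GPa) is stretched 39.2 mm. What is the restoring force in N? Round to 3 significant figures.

907 N

k = Gd⁴/(8D³N_a) = (80.5×10³)(4.6⁴)/(8·23.0³·16) = 23.144 N/mm
F = k·δ = 23.144 × 39.2 = 907.23 N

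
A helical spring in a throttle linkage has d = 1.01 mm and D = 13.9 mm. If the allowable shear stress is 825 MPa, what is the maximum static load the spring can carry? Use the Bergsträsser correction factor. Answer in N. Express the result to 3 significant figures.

21.9 N

C = D/d = 13.9/1.01 = 13.7624
K_B = (4C+2)/(4C−3) = 57.050/52.050 = 1.0961
τ_max = K·8FD/(πd³) → F_max = τ_allow·πd³/(8DK)
F_max = 825·π·1.01³/(8·13.9·1.0961) = 2670.3/121.88 = 21.909 N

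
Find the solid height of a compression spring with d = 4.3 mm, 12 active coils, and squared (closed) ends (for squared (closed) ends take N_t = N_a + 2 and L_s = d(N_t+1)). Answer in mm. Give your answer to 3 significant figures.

squared (closed) ends: N_t = N_a + 2 = 12 + 2 = 14
L_s = d·(N_t+1) = 4.3 × 15 = 64.5 mm

64.5 mm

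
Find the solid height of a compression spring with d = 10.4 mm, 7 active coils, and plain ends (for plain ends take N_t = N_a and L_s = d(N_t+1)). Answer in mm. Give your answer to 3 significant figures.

83.2 mm

plain ends: N_t = N_a = 7
L_s = d·(N_t+1) = 10.4 × 8 = 83.2 mm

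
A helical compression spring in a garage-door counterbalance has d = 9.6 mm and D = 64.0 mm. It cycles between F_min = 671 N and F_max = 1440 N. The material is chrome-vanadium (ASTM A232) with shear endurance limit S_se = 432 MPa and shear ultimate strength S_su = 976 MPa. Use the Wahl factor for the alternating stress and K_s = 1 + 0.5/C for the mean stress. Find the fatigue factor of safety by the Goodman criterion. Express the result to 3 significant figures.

2.41

C = D/d = 64.0/9.6 = 6.6667; K_W = (4C−1)/(4C−4)+0.615/C = 1.2246; K_s = 1+0.5/C = 1.0750
F_a = (F_max−F_min)/2 = 384.5 N; F_m = (F_max+F_min)/2 = 1055.5 N
τ_a = K_W·8F_aD/(πd³) = 1.2246 × 70.828 = 86.736 MPa
τ_m = K_s·8F_mD/(πd³) = 1.0750 × 194.43 = 209.01 MPa
Goodman: 1/n_f = τ_a/S_se + τ_m/S_su = 86.736/432 + 209.01/976 = 0.20078 + 0.21415 = 0.41493
n_f = 1/0.41493 = 2.41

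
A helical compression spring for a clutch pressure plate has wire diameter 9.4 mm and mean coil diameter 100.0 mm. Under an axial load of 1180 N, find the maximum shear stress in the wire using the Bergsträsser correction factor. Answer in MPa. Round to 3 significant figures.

408 MPa

Spring index C = D/d = 100.0/9.4 = 10.6383
K_B = (4C+2)/(4C−3) = 44.553/39.553 = 1.1264
τ₀ = 8FD/(πd³) = 8·1180·100.0/(π·9.4³) = 944000/2609.4 = 361.78 MPa
τ_max = K·τ₀ = 1.1264 × 361.78 = 407.51 MPa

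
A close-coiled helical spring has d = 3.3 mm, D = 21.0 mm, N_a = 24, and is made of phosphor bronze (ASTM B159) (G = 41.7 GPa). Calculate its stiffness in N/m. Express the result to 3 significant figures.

k = Gd⁴/(8D³N_a) = (41.7×10³ × 3.3⁴) / (8 × 21.0³ × 24)
  = 4.94529e+06 / 1.77811e+06 = 2.7812 N/mm = 2781.2 N/m

2780 N/m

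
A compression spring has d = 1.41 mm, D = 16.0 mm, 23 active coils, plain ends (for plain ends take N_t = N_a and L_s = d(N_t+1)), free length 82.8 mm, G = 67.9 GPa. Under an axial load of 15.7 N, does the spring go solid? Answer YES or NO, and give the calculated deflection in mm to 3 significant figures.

k = Gd⁴/(8D³N_a) = (67.9×10³)(1.41⁴)/(8·16.0³·23) = 0.3561 N/mm
N_t = 23; L_s = 1.41·24 = 33.84 mm; δ_solid = L₀ − L_s = 82.8 − 33.84 = 48.96 mm
δ = F/k = 15.7/0.3561 = 44.089 mm
δ < δ_solid → spring does not go solid

NO, δ = 44.1 mm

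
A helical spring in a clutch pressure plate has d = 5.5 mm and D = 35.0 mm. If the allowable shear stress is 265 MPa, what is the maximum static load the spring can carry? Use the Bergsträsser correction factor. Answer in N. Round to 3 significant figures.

C = D/d = 35.0/5.5 = 6.3636
K_B = (4C+2)/(4C−3) = 27.455/22.455 = 1.2227
τ_max = K·8FD/(πd³) → F_max = τ_allow·πd³/(8DK)
F_max = 265·π·5.5³/(8·35.0·1.2227) = 1.3851e+05/342.35 = 404.59 N

405 N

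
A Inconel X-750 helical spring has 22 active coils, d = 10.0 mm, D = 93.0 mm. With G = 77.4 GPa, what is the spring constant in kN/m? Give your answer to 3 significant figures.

5.47 kN/m

k = Gd⁴/(8D³N_a) = (77.4×10³ × 10.0⁴) / (8 × 93.0³ × 22)
  = 7.74e+08 / 1.41567e+08 = 5.4674 N/mm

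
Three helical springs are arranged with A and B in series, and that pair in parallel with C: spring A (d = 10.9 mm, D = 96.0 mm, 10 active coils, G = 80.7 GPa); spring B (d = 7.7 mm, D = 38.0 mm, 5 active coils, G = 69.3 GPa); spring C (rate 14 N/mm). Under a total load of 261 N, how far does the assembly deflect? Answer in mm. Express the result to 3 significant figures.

9.30 mm

k_A = Gd⁴/(8D³N_a) = (80.7×10³)(10.9⁴)/(8·96.0³·10) = 16.094 N/mm
k_B = Gd⁴/(8D³N_a) = (69.3×10³)(7.7⁴)/(8·38.0³·5) = 110.99 N/mm
Springs A,B series: k_AB = 1/(1/16.094+1/110.99) = 14.056 N/mm; parallel with C: k_eq = 14.056+14 = 28.056 N/mm
δ = F/k_eq = 261/28.056 = 9.3028 mm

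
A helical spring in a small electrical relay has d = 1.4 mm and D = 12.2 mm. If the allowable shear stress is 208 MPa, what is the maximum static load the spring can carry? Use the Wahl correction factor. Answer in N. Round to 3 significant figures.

C = D/d = 12.2/1.4 = 8.7143
K_W = (4C−1)/(4C−4) + 0.615/C = 33.857/30.857 + 0.0706 = 1.1678
τ_max = K·8FD/(πd³) → F_max = τ_allow·πd³/(8DK)
F_max = 208·π·1.4³/(8·12.2·1.1678) = 1793.1/113.98 = 15.732 N

15.7 N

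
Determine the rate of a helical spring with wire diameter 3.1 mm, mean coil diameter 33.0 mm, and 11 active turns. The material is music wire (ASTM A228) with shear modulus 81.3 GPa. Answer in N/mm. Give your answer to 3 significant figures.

2.37 N/mm

k = Gd⁴/(8D³N_a) = (81.3×10³ × 3.1⁴) / (8 × 33.0³ × 11)
  = 7.50823e+06 / 3.16246e+06 = 2.3742 N/mm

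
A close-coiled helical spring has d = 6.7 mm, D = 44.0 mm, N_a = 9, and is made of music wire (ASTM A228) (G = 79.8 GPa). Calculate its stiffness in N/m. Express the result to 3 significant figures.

k = Gd⁴/(8D³N_a) = (79.8×10³ × 6.7⁴) / (8 × 44.0³ × 9)
  = 1.60806e+08 / 6.13325e+06 = 26.219 N/mm = 26219 N/m

26200 N/m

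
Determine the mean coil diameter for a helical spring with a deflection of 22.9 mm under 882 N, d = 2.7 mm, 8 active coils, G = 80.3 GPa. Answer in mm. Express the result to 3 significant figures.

Required rate k = F/δ = 882/22.9 = 38.515 N/mm
D = (Gd⁴/(8N_a·k))^(1/3) = (80.3×10³·2.7⁴/(8·8·38.515))^(1/3)
  = (1731.24)^(1/3) = 12.0075 mm

12.0 mm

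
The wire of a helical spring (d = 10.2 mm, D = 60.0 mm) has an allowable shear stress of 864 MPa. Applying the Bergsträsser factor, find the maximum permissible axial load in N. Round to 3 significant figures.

C = D/d = 60.0/10.2 = 5.8824
K_B = (4C+2)/(4C−3) = 25.529/20.529 = 1.2436
τ_max = K·8FD/(πd³) → F_max = τ_allow·πd³/(8DK)
F_max = 864·π·10.2³/(8·60.0·1.2436) = 2.8805e+06/596.91 = 4825.7 N

4830 N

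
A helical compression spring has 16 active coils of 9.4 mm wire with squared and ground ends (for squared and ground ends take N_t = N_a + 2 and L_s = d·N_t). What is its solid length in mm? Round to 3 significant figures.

169 mm

squared and ground ends: N_t = N_a + 2 = 16 + 2 = 18
L_s = d·N_t = 9.4 × 18 = 169.2 mm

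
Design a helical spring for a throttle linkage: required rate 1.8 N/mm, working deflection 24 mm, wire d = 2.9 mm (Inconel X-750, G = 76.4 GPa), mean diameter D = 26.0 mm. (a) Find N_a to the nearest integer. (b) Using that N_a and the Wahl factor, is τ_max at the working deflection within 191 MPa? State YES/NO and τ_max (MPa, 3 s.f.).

(a) 21 coils; (b) YES, τ_max = 139 MPa

N_a = Gd⁴/(8D³k) = (76.4×10³)(2.9⁴)/(8·26.0³·1.8) = 21.35 → N_a = 21
Actual rate k = Gd⁴/(8D³·21) = 1.83 N/mm
Working load F = kδ = 1.83·24 = 43.92 N
C = 26.0/2.9 = 8.9655; K_W = (4C−1)/(4C−4)+0.615/C = 1.1628
τ_max = K_W·8FD/(πd³) = 1.1628·119.23 = 138.64 MPa
τ_max ≤ 191 MPa → acceptable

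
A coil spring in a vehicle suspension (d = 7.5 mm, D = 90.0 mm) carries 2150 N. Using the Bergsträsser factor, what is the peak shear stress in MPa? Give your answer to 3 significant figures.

Spring index C = D/d = 90.0/7.5 = 12.0000
K_B = (4C+2)/(4C−3) = 50.000/45.000 = 1.1111
τ₀ = 8FD/(πd³) = 8·2150·90.0/(π·7.5³) = 1.548e+06/1325.4 = 1168 MPa
τ_max = K·τ₀ = 1.1111 × 1168 = 1297.8 MPa

1300 MPa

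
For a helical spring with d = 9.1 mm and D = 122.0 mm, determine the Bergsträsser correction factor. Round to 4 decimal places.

C = D/d = 122.0/9.1 = 13.4066
K_B = (4C+2)/(4C−3) = 55.626/50.626 = 1.0988

1.0988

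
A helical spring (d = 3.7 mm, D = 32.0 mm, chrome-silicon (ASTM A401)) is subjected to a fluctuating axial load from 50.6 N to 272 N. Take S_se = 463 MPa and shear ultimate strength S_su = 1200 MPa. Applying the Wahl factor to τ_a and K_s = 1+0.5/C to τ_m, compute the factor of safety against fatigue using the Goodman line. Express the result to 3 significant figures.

C = D/d = 32.0/3.7 = 8.6486; K_W = (4C−1)/(4C−4)+0.615/C = 1.1692; K_s = 1+0.5/C = 1.0578
F_a = (F_max−F_min)/2 = 110.7 N; F_m = (F_max+F_min)/2 = 161.3 N
τ_a = K_W·8F_aD/(πd³) = 1.1692 × 178.09 = 208.21 MPa
τ_m = K_s·8F_mD/(πd³) = 1.0578 × 259.49 = 274.49 MPa
Goodman: 1/n_f = τ_a/S_se + τ_m/S_su = 208.21/463 + 274.49/1200 = 0.44970 + 0.22874 = 0.67845
n_f = 1/0.67845 = 1.474

1.47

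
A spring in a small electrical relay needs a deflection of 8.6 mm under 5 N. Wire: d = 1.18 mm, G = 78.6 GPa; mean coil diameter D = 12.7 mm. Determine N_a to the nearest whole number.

Required rate k = F/δ = 5/8.6 = 0.5814 N/mm
N_a = Gd⁴/(8D³k) = (78.6×10³ × 1.18⁴)/(8 × 12.7³ × 0.5814)
    = 152388 / 9527.36 = 15.99 → 16 coils

16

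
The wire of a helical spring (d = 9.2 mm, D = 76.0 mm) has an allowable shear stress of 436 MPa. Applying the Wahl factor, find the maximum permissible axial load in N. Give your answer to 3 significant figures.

1490 N

C = D/d = 76.0/9.2 = 8.2609
K_W = (4C−1)/(4C−4) + 0.615/C = 32.043/29.043 + 0.0744 = 1.1777
τ_max = K·8FD/(πd³) → F_max = τ_allow·πd³/(8DK)
F_max = 436·π·9.2³/(8·76.0·1.1777) = 1.0666e+06/716.07 = 1489.5 N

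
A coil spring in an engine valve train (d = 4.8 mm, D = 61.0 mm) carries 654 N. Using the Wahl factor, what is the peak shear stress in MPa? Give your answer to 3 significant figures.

Spring index C = D/d = 61.0/4.8 = 12.7083
K_W = (4C−1)/(4C−4) + 0.615/C = 49.833/46.833 + 0.0484 = 1.1125
τ₀ = 8FD/(πd³) = 8·654·61.0/(π·4.8³) = 319152/347.44 = 918.59 MPa
τ_max = K·τ₀ = 1.1125 × 918.59 = 1021.9 MPa

1020 MPa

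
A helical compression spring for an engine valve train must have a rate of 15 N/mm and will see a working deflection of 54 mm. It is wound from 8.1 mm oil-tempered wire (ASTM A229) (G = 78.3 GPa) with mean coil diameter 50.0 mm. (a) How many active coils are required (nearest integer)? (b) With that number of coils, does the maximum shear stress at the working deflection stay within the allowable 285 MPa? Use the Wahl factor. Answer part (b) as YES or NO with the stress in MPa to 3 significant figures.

N_a = Gd⁴/(8D³k) = (78.3×10³)(8.1⁴)/(8·50.0³·15) = 22.47 → N_a = 22
Actual rate k = Gd⁴/(8D³·22) = 15.321 N/mm
Working load F = kδ = 15.321·54 = 827.32 N
C = 50.0/8.1 = 6.1728; K_W = (4C−1)/(4C−4)+0.615/C = 1.2446
τ_max = K_W·8FD/(πd³) = 1.2446·198.21 = 246.7 MPa
τ_max ≤ 285 MPa → acceptable

(a) 22 coils; (b) YES, τ_max = 247 MPa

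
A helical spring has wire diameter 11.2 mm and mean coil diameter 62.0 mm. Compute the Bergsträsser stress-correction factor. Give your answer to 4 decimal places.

C = D/d = 62.0/11.2 = 5.5357
K_B = (4C+2)/(4C−3) = 24.143/19.143 = 1.2612

1.2612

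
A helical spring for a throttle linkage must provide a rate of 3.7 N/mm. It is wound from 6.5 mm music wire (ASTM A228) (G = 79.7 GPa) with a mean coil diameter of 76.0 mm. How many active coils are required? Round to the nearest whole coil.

11

N_a = Gd⁴/(8D³k) = (79.7×10³ × 6.5⁴)/(8 × 76.0³ × 3.7)
    = 1.42269e+08 / 1.29937e+07 = 10.95 → 11 coils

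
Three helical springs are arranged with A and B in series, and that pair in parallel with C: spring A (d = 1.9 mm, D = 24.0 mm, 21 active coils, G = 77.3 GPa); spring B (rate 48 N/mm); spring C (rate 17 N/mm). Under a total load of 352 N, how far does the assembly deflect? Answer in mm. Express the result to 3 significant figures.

20.2 mm

k_A = Gd⁴/(8D³N_a) = (77.3×10³)(1.9⁴)/(8·24.0³·21) = 0.43376 N/mm
Springs A,B series: k_AB = 1/(1/0.43376+1/48) = 0.42988 N/mm; parallel with C: k_eq = 0.42988+17 = 17.43 N/mm
δ = F/k_eq = 352/17.43 = 20.195 mm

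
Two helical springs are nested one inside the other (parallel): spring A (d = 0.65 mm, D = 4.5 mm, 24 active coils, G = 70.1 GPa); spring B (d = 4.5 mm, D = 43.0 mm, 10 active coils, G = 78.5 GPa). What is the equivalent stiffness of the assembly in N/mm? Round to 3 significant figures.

5.78 N/mm

k_A = Gd⁴/(8D³N_a) = (70.1×10³)(0.65⁴)/(8·4.5³·24) = 0.71521 N/mm
k_B = Gd⁴/(8D³N_a) = (78.5×10³)(4.5⁴)/(8·43.0³·10) = 5.0609 N/mm
Parallel: k_eq = 0.71521 + 5.0609 = 5.7761 N/mm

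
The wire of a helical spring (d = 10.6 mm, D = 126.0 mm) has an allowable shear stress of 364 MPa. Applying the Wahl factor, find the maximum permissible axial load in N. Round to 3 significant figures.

1210 N

C = D/d = 126.0/10.6 = 11.8868
K_W = (4C−1)/(4C−4) + 0.615/C = 46.547/43.547 + 0.0517 = 1.1206
τ_max = K·8FD/(πd³) → F_max = τ_allow·πd³/(8DK)
F_max = 364·π·10.6³/(8·126.0·1.1206) = 1.362e+06/1129.6 = 1205.7 N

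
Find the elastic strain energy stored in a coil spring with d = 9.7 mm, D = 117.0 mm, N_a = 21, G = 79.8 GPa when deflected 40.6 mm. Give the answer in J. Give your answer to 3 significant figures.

2.16 J

k = Gd⁴/(8D³N_a) = (79.8×10³)(9.7⁴)/(8·117.0³·21) = 2.6256 N/mm
U = ½kδ² = 0.5 × 2.6256 × 40.6² = 2163.9 N·mm = 2.1639 J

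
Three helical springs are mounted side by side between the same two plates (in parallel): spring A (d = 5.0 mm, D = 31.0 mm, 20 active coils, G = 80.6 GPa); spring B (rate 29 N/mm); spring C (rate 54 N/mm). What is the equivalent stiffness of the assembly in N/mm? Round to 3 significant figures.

k_A = Gd⁴/(8D³N_a) = (80.6×10³)(5.0⁴)/(8·31.0³·20) = 10.568 N/mm
Parallel: k_eq = 10.568 + 29 + 54 = 93.568 N/mm

93.6 N/mm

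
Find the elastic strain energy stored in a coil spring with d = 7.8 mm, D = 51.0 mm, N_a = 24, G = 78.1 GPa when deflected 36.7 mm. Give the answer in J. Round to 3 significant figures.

7.64 J

k = Gd⁴/(8D³N_a) = (78.1×10³)(7.8⁴)/(8·51.0³·24) = 11.351 N/mm
U = ½kδ² = 0.5 × 11.351 × 36.7² = 7644 N·mm = 7.644 J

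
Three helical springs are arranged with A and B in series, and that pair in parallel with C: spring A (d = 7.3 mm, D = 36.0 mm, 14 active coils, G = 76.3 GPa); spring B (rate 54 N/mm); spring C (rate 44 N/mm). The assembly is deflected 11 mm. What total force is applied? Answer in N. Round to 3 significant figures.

k_A = Gd⁴/(8D³N_a) = (76.3×10³)(7.3⁴)/(8·36.0³·14) = 41.466 N/mm
Springs A,B series: k_AB = 1/(1/41.466+1/54) = 23.455 N/mm; parallel with C: k_eq = 23.455+44 = 67.455 N/mm
F = k_eq·δ = 67.455·11 = 742.01 N

742 N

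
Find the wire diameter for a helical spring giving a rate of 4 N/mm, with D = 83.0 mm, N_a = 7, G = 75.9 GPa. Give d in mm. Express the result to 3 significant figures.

d = (8D³N_a·k / G)^(1/4) = (8·83.0³·7·4 / (75.9×10³))^0.25
  = (1687.5)^0.25 = 6.4093 mm

6.41 mm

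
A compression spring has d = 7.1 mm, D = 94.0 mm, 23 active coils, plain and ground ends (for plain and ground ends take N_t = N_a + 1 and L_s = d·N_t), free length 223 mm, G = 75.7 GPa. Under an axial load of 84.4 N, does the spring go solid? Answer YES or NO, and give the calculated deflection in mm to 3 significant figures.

k = Gd⁴/(8D³N_a) = (75.7×10³)(7.1⁴)/(8·94.0³·23) = 1.2587 N/mm
N_t = 24; L_s = 7.1·24 = 170.4 mm; δ_solid = L₀ − L_s = 223 − 170.4 = 52.6 mm
δ = F/k = 84.4/1.2587 = 67.052 mm
δ ≥ δ_solid → spring goes solid

YES, δ = 67.1 mm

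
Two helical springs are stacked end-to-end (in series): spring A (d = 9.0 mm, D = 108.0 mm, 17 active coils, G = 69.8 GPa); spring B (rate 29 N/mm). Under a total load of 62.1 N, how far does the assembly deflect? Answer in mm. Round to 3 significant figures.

k_A = Gd⁴/(8D³N_a) = (69.8×10³)(9.0⁴)/(8·108.0³·17) = 2.6731 N/mm
Series: 1/k_eq = 1/2.6731 + 1/29 = 0.40858; k_eq = 2.4475 N/mm
δ = F/k_eq = 62.1/2.4475 = 25.373 mm

25.4 mm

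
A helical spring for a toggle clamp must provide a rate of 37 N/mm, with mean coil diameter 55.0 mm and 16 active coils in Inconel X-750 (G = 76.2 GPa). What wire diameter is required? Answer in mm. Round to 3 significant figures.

10.1 mm

d = (8D³N_a·k / G)^(1/4) = (8·55.0³·16·37 / (76.2×10³))^0.25
  = (10341)^0.25 = 10.0841 mm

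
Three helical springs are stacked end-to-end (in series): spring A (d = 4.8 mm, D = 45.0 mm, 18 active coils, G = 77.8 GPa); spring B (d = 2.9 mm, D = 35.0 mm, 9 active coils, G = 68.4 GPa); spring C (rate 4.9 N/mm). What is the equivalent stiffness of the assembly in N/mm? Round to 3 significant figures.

k_A = Gd⁴/(8D³N_a) = (77.8×10³)(4.8⁴)/(8·45.0³·18) = 3.1473 N/mm
k_B = Gd⁴/(8D³N_a) = (68.4×10³)(2.9⁴)/(8·35.0³·9) = 1.5672 N/mm
Series: 1/k_eq = 1/3.1473 + 1/1.5672 + 1/4.9 = 1.1599; k_eq = 0.86214 N/mm

0.862 N/mm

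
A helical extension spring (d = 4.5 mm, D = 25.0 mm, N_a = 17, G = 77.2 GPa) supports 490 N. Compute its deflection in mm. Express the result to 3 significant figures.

k = Gd⁴/(8D³N_a) = (77.2×10³)(4.5⁴)/(8·25.0³·17) = 14.897 N/mm
δ = F/k = 490 / 14.897 = 32.892 mm

32.9 mm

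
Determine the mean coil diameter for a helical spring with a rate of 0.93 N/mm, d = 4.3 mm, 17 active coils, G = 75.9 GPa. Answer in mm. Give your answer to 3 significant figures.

59.0 mm

D = (Gd⁴/(8N_a·k))^(1/3) = (75.9×10³·4.3⁴/(8·17·0.93))^(1/3)
  = (205160)^(1/3) = 58.9791 mm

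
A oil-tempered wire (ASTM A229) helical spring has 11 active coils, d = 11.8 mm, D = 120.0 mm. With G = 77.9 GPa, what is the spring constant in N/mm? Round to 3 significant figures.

9.93 N/mm

k = Gd⁴/(8D³N_a) = (77.9×10³ × 11.8⁴) / (8 × 120.0³ × 11)
  = 1.51031e+09 / 1.52064e+08 = 9.9321 N/mm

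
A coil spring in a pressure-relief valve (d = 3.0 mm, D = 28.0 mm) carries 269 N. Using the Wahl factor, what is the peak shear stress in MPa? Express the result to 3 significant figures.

Spring index C = D/d = 28.0/3.0 = 9.3333
K_W = (4C−1)/(4C−4) + 0.615/C = 36.333/33.333 + 0.0659 = 1.1559
τ₀ = 8FD/(πd³) = 8·269·28.0/(π·3.0³) = 60256/84.823 = 710.37 MPa
τ_max = K·τ₀ = 1.1559 × 710.37 = 821.12 MPa

821 MPa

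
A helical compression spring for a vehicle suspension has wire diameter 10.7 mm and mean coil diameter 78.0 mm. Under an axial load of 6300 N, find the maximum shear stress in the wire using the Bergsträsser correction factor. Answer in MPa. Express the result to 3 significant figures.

1220 MPa

Spring index C = D/d = 78.0/10.7 = 7.2897
K_B = (4C+2)/(4C−3) = 31.159/26.159 = 1.1911
τ₀ = 8FD/(πd³) = 8·6300·78.0/(π·10.7³) = 3.9312e+06/3848.6 = 1021.5 MPa
τ_max = K·τ₀ = 1.1911 × 1021.5 = 1216.7 MPa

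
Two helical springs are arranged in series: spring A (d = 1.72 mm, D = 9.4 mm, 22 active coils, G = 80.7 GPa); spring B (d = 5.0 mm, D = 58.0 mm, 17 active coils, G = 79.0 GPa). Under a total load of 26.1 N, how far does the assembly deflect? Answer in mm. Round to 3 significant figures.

19.4 mm

k_A = Gd⁴/(8D³N_a) = (80.7×10³)(1.72⁴)/(8·9.4³·22) = 4.8316 N/mm
k_B = Gd⁴/(8D³N_a) = (79.0×10³)(5.0⁴)/(8·58.0³·17) = 1.8607 N/mm
Series: 1/k_eq = 1/4.8316 + 1/1.8607 = 0.74439; k_eq = 1.3434 N/mm
δ = F/k_eq = 26.1/1.3434 = 19.429 mm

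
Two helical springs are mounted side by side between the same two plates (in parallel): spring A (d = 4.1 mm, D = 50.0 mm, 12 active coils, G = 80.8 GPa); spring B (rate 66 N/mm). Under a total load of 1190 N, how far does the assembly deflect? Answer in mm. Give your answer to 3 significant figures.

k_A = Gd⁴/(8D³N_a) = (80.8×10³)(4.1⁴)/(8·50.0³·12) = 1.9027 N/mm
Parallel: k_eq = 1.9027 + 66 = 67.903 N/mm
δ = F/k_eq = 1190/67.903 = 17.525 mm

17.5 mm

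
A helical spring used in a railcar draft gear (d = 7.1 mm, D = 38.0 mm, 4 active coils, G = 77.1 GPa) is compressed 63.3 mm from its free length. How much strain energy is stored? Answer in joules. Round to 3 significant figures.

224 J

k = Gd⁴/(8D³N_a) = (77.1×10³)(7.1⁴)/(8·38.0³·4) = 111.58 N/mm
U = ½kδ² = 0.5 × 111.58 × 63.3² = 2.2354e+05 N·mm = 223.54 J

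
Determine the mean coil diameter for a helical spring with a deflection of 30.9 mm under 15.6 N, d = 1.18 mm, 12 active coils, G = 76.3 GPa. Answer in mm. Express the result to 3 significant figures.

14.5 mm

Required rate k = F/δ = 15.6/30.9 = 0.50485 N/mm
D = (Gd⁴/(8N_a·k))^(1/3) = (76.3×10³·1.18⁴/(8·12·0.50485))^(1/3)
  = (3052.22)^(1/3) = 14.5057 mm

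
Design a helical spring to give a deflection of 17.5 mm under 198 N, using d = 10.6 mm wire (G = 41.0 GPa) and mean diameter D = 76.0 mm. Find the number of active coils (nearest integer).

Required rate k = F/δ = 198/17.5 = 11.314 N/mm
N_a = Gd⁴/(8D³k) = (41.0×10³ × 10.6⁴)/(8 × 76.0³ × 11.314)
    = 5.17616e+08 / 3.97336e+07 = 13.03 → 13 coils

13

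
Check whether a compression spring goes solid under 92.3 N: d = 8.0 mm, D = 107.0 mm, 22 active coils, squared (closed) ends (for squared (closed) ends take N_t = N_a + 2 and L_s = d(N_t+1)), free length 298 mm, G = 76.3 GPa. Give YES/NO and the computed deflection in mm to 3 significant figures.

NO, δ = 63.7 mm

k = Gd⁴/(8D³N_a) = (76.3×10³)(8.0⁴)/(8·107.0³·22) = 1.4495 N/mm
N_t = 24; L_s = 8.0·25 = 200 mm; δ_solid = L₀ − L_s = 298 − 200 = 98 mm
δ = F/k = 92.3/1.4495 = 63.677 mm
δ < δ_solid → spring does not go solid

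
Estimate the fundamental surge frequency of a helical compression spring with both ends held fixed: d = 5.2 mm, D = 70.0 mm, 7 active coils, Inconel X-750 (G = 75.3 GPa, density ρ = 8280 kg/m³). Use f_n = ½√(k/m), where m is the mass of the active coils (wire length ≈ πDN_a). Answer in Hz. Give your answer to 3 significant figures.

k = Gd⁴/(8D³N_a) = (75.3×10³)(5.2⁴)/(8·70.0³·7) = 2.8663 N/mm = 2866.3 N/m
Wire length L = πDN_a = π·70.0·7 = 1539.4 mm
m = ρ·(πd²/4)·L = 8280 × 21.237×10⁻⁶ m² × 1.5394 m = 0.27069 kg
f_n = ½√(k/m) = 0.5·√(2866.3/0.27069) = 0.5·√(10589) = 51.451 Hz

51.5 Hz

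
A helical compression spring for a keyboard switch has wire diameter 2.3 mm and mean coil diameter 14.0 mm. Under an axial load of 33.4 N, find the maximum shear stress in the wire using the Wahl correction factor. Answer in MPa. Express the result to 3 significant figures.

122 MPa

Spring index C = D/d = 14.0/2.3 = 6.0870
K_W = (4C−1)/(4C−4) + 0.615/C = 23.348/20.348 + 0.1010 = 1.2485
τ₀ = 8FD/(πd³) = 8·33.4·14.0/(π·2.3³) = 3740.8/38.224 = 97.866 MPa
τ_max = K·τ₀ = 1.2485 × 97.866 = 122.18 MPa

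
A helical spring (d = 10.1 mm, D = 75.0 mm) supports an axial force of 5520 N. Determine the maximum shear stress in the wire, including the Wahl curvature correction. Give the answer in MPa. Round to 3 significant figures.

1230 MPa

Spring index C = D/d = 75.0/10.1 = 7.4257
K_W = (4C−1)/(4C−4) + 0.615/C = 28.703/25.703 + 0.0828 = 1.1995
τ₀ = 8FD/(πd³) = 8·5520·75.0/(π·10.1³) = 3.312e+06/3236.8 = 1023.2 MPa
τ_max = K·τ₀ = 1.1995 × 1023.2 = 1227.4 MPa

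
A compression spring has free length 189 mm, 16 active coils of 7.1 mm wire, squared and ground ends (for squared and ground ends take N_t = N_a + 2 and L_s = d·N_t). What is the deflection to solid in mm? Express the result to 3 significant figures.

61.2 mm

N_t = 18; L_s = 7.1·18 = 127.8 mm
δ_solid = L₀ − L_s = 189 − 127.8 = 61.2 mm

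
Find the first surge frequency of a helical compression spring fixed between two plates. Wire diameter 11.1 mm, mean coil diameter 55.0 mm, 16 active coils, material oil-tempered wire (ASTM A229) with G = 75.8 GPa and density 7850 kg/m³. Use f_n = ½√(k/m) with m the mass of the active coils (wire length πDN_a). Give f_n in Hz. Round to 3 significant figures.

k = Gd⁴/(8D³N_a) = (75.8×10³)(11.1⁴)/(8·55.0³·16) = 54.033 N/mm = 54033 N/m
Wire length L = πDN_a = π·55.0·16 = 2764.6 mm
m = ρ·(πd²/4)·L = 7850 × 96.769×10⁻⁶ m² × 2.7646 m = 2.1001 kg
f_n = ½√(k/m) = 0.5·√(54033/2.1001) = 0.5·√(25729) = 80.202 Hz

80.2 Hz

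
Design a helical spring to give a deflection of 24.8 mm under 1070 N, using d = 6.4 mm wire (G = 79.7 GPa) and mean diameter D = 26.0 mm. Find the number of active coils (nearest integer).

22

Required rate k = F/δ = 1070/24.8 = 43.145 N/mm
N_a = Gd⁴/(8D³k) = (79.7×10³ × 6.4⁴)/(8 × 26.0³ × 43.145)
    = 1.33714e+08 / 6.06655e+06 = 22.04 → 22 coils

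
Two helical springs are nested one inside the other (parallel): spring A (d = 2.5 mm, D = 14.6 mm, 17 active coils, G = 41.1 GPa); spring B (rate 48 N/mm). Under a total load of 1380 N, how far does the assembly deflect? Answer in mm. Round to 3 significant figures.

k_A = Gd⁴/(8D³N_a) = (41.1×10³)(2.5⁴)/(8·14.6³·17) = 3.7932 N/mm
Parallel: k_eq = 3.7932 + 48 = 51.793 N/mm
δ = F/k_eq = 1380/51.793 = 26.644 mm

26.6 mm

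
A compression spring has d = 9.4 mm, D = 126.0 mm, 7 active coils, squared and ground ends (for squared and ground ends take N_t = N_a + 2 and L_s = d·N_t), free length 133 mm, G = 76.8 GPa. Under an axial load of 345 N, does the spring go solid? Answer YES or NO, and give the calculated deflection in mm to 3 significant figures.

k = Gd⁴/(8D³N_a) = (76.8×10³)(9.4⁴)/(8·126.0³·7) = 5.3527 N/mm
N_t = 9; L_s = 9.4·9 = 84.6 mm; δ_solid = L₀ − L_s = 133 − 84.6 = 48.4 mm
δ = F/k = 345/5.3527 = 64.453 mm
δ ≥ δ_solid → spring goes solid

YES, δ = 64.5 mm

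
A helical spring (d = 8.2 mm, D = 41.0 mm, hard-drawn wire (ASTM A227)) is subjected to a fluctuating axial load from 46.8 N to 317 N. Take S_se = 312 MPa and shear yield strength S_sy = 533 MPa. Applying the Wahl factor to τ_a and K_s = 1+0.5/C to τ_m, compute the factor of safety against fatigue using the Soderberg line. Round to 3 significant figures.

C = D/d = 41.0/8.2 = 5.0000; K_W = (4C−1)/(4C−4)+0.615/C = 1.3105; K_s = 1+0.5/C = 1.1000
F_a = (F_max−F_min)/2 = 135.1 N; F_m = (F_max+F_min)/2 = 181.9 N
τ_a = K_W·8F_aD/(πd³) = 1.3105 × 25.582 = 33.525 MPa
τ_m = K_s·8F_mD/(πd³) = 1.1000 × 34.444 = 37.889 MPa
Soderberg: 1/n_f = τ_a/S_se + τ_m/S_sy = 33.525/312 + 37.889/533 = 0.10745 + 0.07109 = 0.17854
n_f = 1/0.17854 = 5.601

5.60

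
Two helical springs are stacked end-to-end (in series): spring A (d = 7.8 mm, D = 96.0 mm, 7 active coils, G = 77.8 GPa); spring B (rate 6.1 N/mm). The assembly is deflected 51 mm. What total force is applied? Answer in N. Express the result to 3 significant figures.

k_A = Gd⁴/(8D³N_a) = (77.8×10³)(7.8⁴)/(8·96.0³·7) = 5.8124 N/mm
Series: 1/k_eq = 1/5.8124 + 1/6.1 = 0.33598; k_eq = 2.9764 N/mm
F = k_eq·δ = 2.9764·51 = 151.79 N

152 N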